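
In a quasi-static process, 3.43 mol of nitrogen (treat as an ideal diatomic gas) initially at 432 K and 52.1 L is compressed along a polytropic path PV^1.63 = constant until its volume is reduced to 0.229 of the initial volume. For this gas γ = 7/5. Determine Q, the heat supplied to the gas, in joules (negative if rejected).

P₁ = nRT₁/V₁ = 3.43×8.314×432/52.1 = 236 kPa.
Polytropic n=1.63: T₂ = T₁(V₁/V₂)^(n−1) = 432×(4.37)^0.63 = 1090 K; P₂ = P₁(V₁/V₂)^n = 2610 kPa.
W = (P₁V₁−P₂V₂)/(n−1) = (236×52.1−2610×11.9)/0.63 = -29900 J.
ΔU = nCvΔT = 3.43×20.8×(1090−432) = 47200 J.
Q = ΔU + W = 17200 J.

17200 J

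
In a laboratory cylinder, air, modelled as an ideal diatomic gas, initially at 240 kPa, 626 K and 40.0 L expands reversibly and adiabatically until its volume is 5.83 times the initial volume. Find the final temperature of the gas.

309 K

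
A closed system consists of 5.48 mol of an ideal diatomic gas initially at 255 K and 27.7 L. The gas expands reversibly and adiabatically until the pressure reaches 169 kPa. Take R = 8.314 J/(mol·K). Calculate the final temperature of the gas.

197 K

P₁ = nRT₁/V₁ = 5.48×8.314×255/27.7 = 419 kPa.
Adiabatic: T₂/T₁ = (P₂/P₁)^((γ−1)/γ) ⇒ T₂ = 255×(0.403)^0.286 = 197 K; V₂ = 53.0 L.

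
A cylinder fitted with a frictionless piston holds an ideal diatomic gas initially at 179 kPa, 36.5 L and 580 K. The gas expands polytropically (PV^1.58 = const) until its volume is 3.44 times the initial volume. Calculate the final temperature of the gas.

283 K

Polytropic n=1.58: T₂ = T₁(V₁/V₂)^(n−1) = 580×(0.291)^0.58 = 283 K; P₂ = P₁(V₁/V₂)^n = 25.4 kPa.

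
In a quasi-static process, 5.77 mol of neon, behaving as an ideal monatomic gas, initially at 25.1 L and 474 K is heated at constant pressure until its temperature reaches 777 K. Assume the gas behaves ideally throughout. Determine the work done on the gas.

P₁ = nRT₁/V₁ = 5.77×8.314×474/25.1 = 906 kPa.
Isobaric: P stays 906 kPa; V/T = const ⇒ T₂ = 777 K, V₂ = 41.1 L.
W = PΔV = 906×(41.1−25.1) kPa·L = 14500 J.
Work done on the gas = −W_by = -14500 J.

-14500 J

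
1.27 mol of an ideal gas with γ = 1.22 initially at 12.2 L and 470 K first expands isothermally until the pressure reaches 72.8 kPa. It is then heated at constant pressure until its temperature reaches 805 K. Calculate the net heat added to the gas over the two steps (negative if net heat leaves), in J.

P₁ = nRT₁/V₁ = 1.27×8.314×470/12.2 = 407 kPa.
Step 1 — Isothermal: T stays 470 K; PV = const ⇒ V₂ = 68.2 L, P₂ = 72.8 kPa.
ΔU = 0 (ideal gas, T constant).
W = nRT ln(V₂/V₁) = 1.27×8.314×470×ln(5.59) = 8540 J.
Q = ΔU + W = 8540 J.
State after step 1: P = 72.8 kPa, V = 68.2 L, T = 470 K.
Step 2 — Isobaric: P stays 72.8 kPa; V/T = const ⇒ T₂ = 805 K, V₂ = 117 L.
W = PΔV = 72.8×(117−68.2) kPa·L = 3540 J.
ΔU = nCvΔT = 1.27×37.8×(805−470) = 16100 J.
Q = ΔU + W = nCpΔT = 19600 J.
Net over both steps: W = 12100 J, Q = 28200 J, ΔU = 16100 J.

28200 J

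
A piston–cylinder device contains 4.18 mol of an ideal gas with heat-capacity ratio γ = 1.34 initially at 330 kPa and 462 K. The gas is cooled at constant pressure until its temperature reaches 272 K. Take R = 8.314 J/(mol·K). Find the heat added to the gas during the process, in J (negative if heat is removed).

-26000 J

V₁ = nRT₁/P₁ = 4.18×8.314×462/330 = 48.7 L.
Isobaric: P stays 330 kPa; V/T = const ⇒ T₂ = 272 K, V₂ = 28.6 L.
W = PΔV = 330×(28.6−48.7) kPa·L = -6600 J.
ΔU = nCvΔT = 4.18×24.5×(272−462) = -19400 J.
Q = ΔU + W = nCpΔT = -26000 J.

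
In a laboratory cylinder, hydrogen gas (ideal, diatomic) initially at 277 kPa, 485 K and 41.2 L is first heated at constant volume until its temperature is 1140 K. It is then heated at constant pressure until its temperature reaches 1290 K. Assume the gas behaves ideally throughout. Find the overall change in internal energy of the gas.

47400 J

n = P₁V₁/(RT₁) = 277×41.2/(8.314×485) = 2.83 mol.
Step 1 — Isochoric: V stays 41.2 L; P/T = const ⇒ T₂ = 1140 K, P₂ = 651 kPa.
W = 0 (no volume change).
ΔU = nCvΔT = 2.83×20.8×(1140−485) = 38500 J.
Q = ΔU = 38500 J.
State after step 1: P = 651 kPa, V = 41.2 L, T = 1140 K.
Step 2 — Isobaric: P stays 651 kPa; V/T = const ⇒ T₂ = 1290 K, V₂ = 46.6 L.
W = PΔV = 651×(46.6−41.2) kPa·L = 3530 J.
ΔU = nCvΔT = 2.83×20.8×(1290−1140) = 8820 J.
Q = ΔU + W = nCpΔT = 12400 J.
Net over both steps: W = 3530 J, Q = 50900 J, ΔU = 47400 J.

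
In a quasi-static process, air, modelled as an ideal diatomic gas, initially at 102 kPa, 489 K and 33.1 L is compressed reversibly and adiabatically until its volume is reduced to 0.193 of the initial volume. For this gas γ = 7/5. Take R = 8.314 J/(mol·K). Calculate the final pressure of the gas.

1020 kPa

Adiabatic: TV^(γ−1) = const ⇒ T₂ = 489×(5.18)^0.400 = 944 K; PV^γ = const ⇒ P₂ = 1020 kPa.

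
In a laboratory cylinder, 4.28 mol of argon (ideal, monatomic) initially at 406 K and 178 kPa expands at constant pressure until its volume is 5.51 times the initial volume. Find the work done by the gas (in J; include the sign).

V₁ = nRT₁/P₁ = 4.28×8.314×406/178 = 81.2 L.
Isobaric: P stays 178 kPa; V/T = const ⇒ T₂ = 2240 K, V₂ = 447 L.
W = PΔV = 178×(447−81.2) kPa·L = 65200 J.

65200 J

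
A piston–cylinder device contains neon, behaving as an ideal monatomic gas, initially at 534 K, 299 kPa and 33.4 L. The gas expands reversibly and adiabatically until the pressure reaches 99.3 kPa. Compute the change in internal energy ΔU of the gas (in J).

-5340 J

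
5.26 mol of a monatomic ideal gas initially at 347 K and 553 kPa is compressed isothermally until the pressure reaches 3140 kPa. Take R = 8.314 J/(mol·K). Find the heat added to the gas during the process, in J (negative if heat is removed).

-26400 J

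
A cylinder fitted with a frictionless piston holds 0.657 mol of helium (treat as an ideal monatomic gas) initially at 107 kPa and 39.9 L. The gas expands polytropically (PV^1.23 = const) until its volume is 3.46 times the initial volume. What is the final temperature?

T₁ = P₁V₁/(nR) = 107×39.9/(0.657×8.314) = 782 K.
Polytropic n=1.23: T₂ = T₁(V₁/V₂)^(n−1) = 782×(0.289)^0.23 = 587 K; P₂ = P₁(V₁/V₂)^n = 23.2 kPa.

587 K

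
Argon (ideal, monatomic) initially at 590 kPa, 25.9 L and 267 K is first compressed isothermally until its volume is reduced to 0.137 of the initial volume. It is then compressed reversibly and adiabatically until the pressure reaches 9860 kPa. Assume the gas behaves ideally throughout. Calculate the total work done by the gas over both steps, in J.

n = P₁V₁/(RT₁) = 590×25.9/(8.314×267) = 6.88 mol.
Step 1 — Isothermal: T stays 267 K; PV = const ⇒ V₂ = 3.55 L, P₂ = 4310 kPa.
ΔU = 0 (ideal gas, T constant).
W = nRT ln(V₂/V₁) = 6.88×8.314×267×ln(0.137) = -30400 J.
Q = ΔU + W = -30400 J.
State after step 1: P = 4310 kPa, V = 3.55 L, T = 267 K.
Step 2 — Adiabatic: T₂/T₁ = (P₂/P₁)^((γ−1)/γ) ⇒ T₂ = 267×(2.29)^0.400 = 372 K; V₂ = 2.16 L.
ΔU = nCvΔT = 6.88×12.5×(372−267) = 9000 J.
Q = 0 for an adiabatic process, so W = −ΔU = -9000 J.
Net over both steps: W = -39400 J, Q = -30400 J, ΔU = 9000 J.

-39400 J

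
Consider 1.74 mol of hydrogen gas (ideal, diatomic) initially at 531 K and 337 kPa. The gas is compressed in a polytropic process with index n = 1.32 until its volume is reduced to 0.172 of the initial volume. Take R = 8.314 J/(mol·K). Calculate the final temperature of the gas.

V₁ = nRT₁/P₁ = 1.74×8.314×531/337 = 22.8 L.
Polytropic n=1.32: T₂ = T₁(V₁/V₂)^(n−1) = 531×(5.81)^0.32 = 933 K; P₂ = P₁(V₁/V₂)^n = 3440 kPa.

933 K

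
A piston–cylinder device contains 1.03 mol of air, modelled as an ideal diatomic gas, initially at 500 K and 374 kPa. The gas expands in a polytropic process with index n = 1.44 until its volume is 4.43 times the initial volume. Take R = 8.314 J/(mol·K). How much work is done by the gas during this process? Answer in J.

4680 J

V₁ = nRT₁/P₁ = 1.03×8.314×500/374 = 11.4 L.
Polytropic n=1.44: T₂ = T₁(V₁/V₂)^(n−1) = 500×(0.226)^0.44 = 260 K; P₂ = P₁(V₁/V₂)^n = 43.9 kPa.
W = (P₁V₁−P₂V₂)/(n−1) = (374×11.4−43.9×50.7)/0.44 = 4680 J.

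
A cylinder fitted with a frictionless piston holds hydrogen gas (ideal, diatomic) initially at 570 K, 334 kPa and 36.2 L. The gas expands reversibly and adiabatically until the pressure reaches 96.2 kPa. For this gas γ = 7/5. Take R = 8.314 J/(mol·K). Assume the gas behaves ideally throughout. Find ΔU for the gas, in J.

-9050 J

n = P₁V₁/(RT₁) = 334×36.2/(8.314×570) = 2.55 mol.
Adiabatic: T₂/T₁ = (P₂/P₁)^((γ−1)/γ) ⇒ T₂ = 570×(0.288)^0.286 = 399 K; V₂ = 88.1 L.
For an ideal gas ΔU = nCvΔT with Cv = (5/2)R = 20.8 J/(mol·K).
ΔU = 2.55×20.8×(399−570) = -9050 J.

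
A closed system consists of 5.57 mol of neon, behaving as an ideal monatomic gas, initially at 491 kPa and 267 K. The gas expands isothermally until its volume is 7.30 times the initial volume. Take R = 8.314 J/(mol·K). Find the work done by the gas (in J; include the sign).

V₁ = nRT₁/P₁ = 5.57×8.314×267/491 = 25.2 L.
Isothermal: T stays 267 K; PV = const ⇒ V₂ = 184 L, P₂ = 67.3 kPa.
W = nRT ln(V₂/V₁) = 5.57×8.314×267×ln(7.30) = 24600 J.

24600 J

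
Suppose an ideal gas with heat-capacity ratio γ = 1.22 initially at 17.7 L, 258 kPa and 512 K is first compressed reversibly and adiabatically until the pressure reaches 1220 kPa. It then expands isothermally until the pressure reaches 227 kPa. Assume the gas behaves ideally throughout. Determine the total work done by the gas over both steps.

n = P₁V₁/(RT₁) = 258×17.7/(8.314×512) = 1.07 mol.
Step 1 — Adiabatic: T₂/T₁ = (P₂/P₁)^((γ−1)/γ) ⇒ T₂ = 512×(4.73)^0.180 = 678 K; V₂ = 4.95 L.
ΔU = nCvΔT = 1.07×37.8×(678−512) = 6710 J.
Q = 0 for an adiabatic process, so W = −ΔU = -6710 J.
State after step 1: P = 1220 kPa, V = 4.95 L, T = 678 K.
Step 2 — Isothermal: T stays 678 K; PV = const ⇒ V₂ = 26.6 L, P₂ = 227 kPa.
ΔU = 0 (ideal gas, T constant).
W = nRT ln(V₂/V₁) = 1.07×8.314×678×ln(5.37) = 10200 J.
Q = ΔU + W = 10200 J.
Net over both steps: W = 3450 J, Q = 10200 J, ΔU = 6710 J.

3450 J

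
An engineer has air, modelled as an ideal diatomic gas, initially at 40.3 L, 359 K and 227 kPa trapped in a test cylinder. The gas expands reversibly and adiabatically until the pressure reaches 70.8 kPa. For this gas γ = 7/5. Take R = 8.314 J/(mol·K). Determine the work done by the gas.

n = P₁V₁/(RT₁) = 227×40.3/(8.314×359) = 3.06 mol.
Adiabatic: T₂/T₁ = (P₂/P₁)^((γ−1)/γ) ⇒ T₂ = 359×(0.312)^0.286 = 257 K; V₂ = 92.6 L.
ΔU = nCvΔT = 3.06×20.8×(257−359) = -6480 J.
Q = 0 for an adiabatic process, so W = −ΔU = 6480 J.

6480 J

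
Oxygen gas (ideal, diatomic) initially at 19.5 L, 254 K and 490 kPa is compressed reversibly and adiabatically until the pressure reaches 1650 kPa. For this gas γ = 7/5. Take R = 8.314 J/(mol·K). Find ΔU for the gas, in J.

9910 J

n = P₁V₁/(RT₁) = 490×19.5/(8.314×254) = 4.52 mol.
Adiabatic: T₂/T₁ = (P₂/P₁)^((γ−1)/γ) ⇒ T₂ = 254×(3.37)^0.286 = 359 K; V₂ = 8.19 L.
For an ideal gas ΔU = nCvΔT with Cv = (5/2)R = 20.8 J/(mol·K).
ΔU = 4.52×20.8×(359−254) = 9910 J.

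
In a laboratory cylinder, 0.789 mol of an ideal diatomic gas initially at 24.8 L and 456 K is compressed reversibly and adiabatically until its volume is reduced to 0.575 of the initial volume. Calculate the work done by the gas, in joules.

P₁ = nRT₁/V₁ = 0.789×8.314×456/24.8 = 121 kPa.
Adiabatic: TV^(γ−1) = const ⇒ T₂ = 456×(1.74)^0.400 = 569 K; PV^γ = const ⇒ P₂ = 262 kPa.
ΔU = nCvΔT = 0.789×20.8×(569−456) = 1850 J.
Q = 0 for an adiabatic process, so W = −ΔU = -1850 J.

-1850 J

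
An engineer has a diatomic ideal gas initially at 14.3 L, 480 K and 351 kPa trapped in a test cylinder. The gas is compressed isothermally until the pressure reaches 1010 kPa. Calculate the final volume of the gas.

4.97 L

Isothermal: T stays 480 K; PV = const ⇒ V₂ = 4.97 L, P₂ = 1010 kPa.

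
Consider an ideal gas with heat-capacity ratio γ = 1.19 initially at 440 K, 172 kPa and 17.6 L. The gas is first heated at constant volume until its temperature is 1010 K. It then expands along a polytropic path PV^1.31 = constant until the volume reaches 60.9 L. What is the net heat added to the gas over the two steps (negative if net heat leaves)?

16100 J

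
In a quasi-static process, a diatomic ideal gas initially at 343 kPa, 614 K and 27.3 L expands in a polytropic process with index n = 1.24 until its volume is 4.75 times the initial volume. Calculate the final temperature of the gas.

Polytropic n=1.24: T₂ = T₁(V₁/V₂)^(n−1) = 614×(0.211)^0.24 = 422 K; P₂ = P₁(V₁/V₂)^n = 49.7 kPa.

422 K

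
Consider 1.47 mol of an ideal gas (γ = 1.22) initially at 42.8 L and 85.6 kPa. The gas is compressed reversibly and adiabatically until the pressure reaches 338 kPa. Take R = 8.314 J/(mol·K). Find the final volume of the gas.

13.9 L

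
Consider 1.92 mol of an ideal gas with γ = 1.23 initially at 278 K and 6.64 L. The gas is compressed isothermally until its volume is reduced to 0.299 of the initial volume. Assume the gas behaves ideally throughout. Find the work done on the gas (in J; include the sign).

P₁ = nRT₁/V₁ = 1.92×8.314×278/6.64 = 668 kPa.
Isothermal: T stays 278 K; PV = const ⇒ V₂ = 1.99 L, P₂ = 2240 kPa.
W = nRT ln(V₂/V₁) = 1.92×8.314×278×ln(0.299) = -5360 J.
Work done on the gas = −W_by = 5360 J.

5360 J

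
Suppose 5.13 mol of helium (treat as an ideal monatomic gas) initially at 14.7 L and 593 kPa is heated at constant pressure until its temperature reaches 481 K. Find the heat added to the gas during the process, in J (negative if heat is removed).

29500 J

T₁ = P₁V₁/(nR) = 593×14.7/(5.13×8.314) = 204 K.
Isobaric: P stays 593 kPa; V/T = const ⇒ T₂ = 481 K, V₂ = 34.6 L.
W = PΔV = 593×(34.6−14.7) kPa·L = 11800 J.
ΔU = nCvΔT = 5.13×12.5×(481−204) = 17700 J.
Q = ΔU + W = nCpΔT = 29500 J.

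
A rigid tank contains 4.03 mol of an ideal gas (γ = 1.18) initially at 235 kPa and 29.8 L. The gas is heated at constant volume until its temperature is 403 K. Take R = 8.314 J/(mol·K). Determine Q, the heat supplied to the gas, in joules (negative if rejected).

36100 J

T₁ = P₁V₁/(nR) = 235×29.8/(4.03×8.314) = 209 K.
Isochoric: V stays 29.8 L; P/T = const ⇒ T₂ = 403 K, P₂ = 453 kPa.
W = 0 (no volume change).
ΔU = nCvΔT = 4.03×46.2×(403−209) = 36100 J.
Q = ΔU = 36100 J.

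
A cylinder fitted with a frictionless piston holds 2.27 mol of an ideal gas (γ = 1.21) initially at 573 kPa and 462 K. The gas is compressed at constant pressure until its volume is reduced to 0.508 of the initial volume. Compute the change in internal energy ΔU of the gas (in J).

-20400 J

V₁ = nRT₁/P₁ = 2.27×8.314×462/573 = 15.2 L.
Isobaric: P stays 573 kPa; V/T = const ⇒ T₂ = 235 K, V₂ = 7.73 L.
For an ideal gas ΔU = nCvΔT with Cv = R/(γ−1) = 39.6 J/(mol·K).
ΔU = 2.27×39.6×(235−462) = -20400 J.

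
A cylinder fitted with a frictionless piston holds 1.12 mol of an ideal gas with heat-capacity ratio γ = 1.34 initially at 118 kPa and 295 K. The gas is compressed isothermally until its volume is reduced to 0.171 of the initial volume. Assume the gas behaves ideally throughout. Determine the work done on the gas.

V₁ = nRT₁/P₁ = 1.12×8.314×295/118 = 23.3 L.
Isothermal: T stays 295 K; PV = const ⇒ V₂ = 3.98 L, P₂ = 690 kPa.
W = nRT ln(V₂/V₁) = 1.12×8.314×295×ln(0.171) = -4850 J.
Work done on the gas = −W_by = 4850 J.

4850 J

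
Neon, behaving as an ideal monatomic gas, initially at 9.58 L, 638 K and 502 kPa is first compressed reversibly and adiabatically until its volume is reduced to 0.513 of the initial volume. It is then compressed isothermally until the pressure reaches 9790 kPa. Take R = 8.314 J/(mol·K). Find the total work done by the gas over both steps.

n = P₁V₁/(RT₁) = 502×9.58/(8.314×638) = 0.907 mol.
Step 1 — Adiabatic: TV^(γ−1) = const ⇒ T₂ = 638×(1.95)^0.667 = 996 K; PV^γ = const ⇒ P₂ = 1530 kPa.
ΔU = nCvΔT = 0.907×12.5×(996−638) = 4040 J.
Q = 0 for an adiabatic process, so W = −ΔU = -4040 J.
State after step 1: P = 1530 kPa, V = 4.91 L, T = 996 K.
Step 2 — Isothermal: T stays 996 K; PV = const ⇒ V₂ = 0.767 L, P₂ = 9790 kPa.
ΔU = 0 (ideal gas, T constant).
W = nRT ln(V₂/V₁) = 0.907×8.314×996×ln(0.156) = -13900 J.
Q = ΔU + W = -13900 J.
Net over both steps: W = -18000 J, Q = -13900 J, ΔU = 4040 J.

-18000 J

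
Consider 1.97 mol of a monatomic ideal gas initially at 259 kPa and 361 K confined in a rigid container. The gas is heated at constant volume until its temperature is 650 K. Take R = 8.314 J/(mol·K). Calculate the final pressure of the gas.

466 kPa

V₁ = nRT₁/P₁ = 1.97×8.314×361/259 = 22.8 L.
Isochoric: V stays 22.8 L; P/T = const ⇒ T₂ = 650 K, P₂ = 466 kPa.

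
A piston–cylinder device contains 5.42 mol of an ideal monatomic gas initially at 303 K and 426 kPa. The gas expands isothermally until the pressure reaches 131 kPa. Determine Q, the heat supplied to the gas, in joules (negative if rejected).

V₁ = nRT₁/P₁ = 5.42×8.314×303/426 = 32.1 L.
Isothermal: T stays 303 K; PV = const ⇒ V₂ = 104 L, P₂ = 131 kPa.
ΔU = 0 (ideal gas, T constant).
W = nRT ln(V₂/V₁) = 5.42×8.314×303×ln(3.25) = 16100 J.
Q = ΔU + W = 16100 J.

16100 J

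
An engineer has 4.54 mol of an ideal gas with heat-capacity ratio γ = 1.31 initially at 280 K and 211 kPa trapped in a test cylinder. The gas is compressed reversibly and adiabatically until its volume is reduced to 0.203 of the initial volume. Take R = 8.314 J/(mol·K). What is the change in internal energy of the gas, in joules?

V₁ = nRT₁/P₁ = 4.54×8.314×280/211 = 50.1 L.
Adiabatic: TV^(γ−1) = const ⇒ T₂ = 280×(4.93)^0.310 = 459 K; PV^γ = const ⇒ P₂ = 1700 kPa.
For an ideal gas ΔU = nCvΔT with Cv = R/(γ−1) = 26.8 J/(mol·K).
ΔU = 4.54×26.8×(459−280) = 21800 J.

21800 J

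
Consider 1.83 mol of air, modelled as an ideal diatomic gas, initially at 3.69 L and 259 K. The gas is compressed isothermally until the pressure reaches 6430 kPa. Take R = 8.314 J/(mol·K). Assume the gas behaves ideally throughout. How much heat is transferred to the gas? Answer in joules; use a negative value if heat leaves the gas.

-7070 J

P₁ = nRT₁/V₁ = 1.83×8.314×259/3.69 = 1070 kPa.
Isothermal: T stays 259 K; PV = const ⇒ V₂ = 0.613 L, P₂ = 6430 kPa.
ΔU = 0 (ideal gas, T constant).
W = nRT ln(V₂/V₁) = 1.83×8.314×259×ln(0.166) = -7070 J.
Q = ΔU + W = -7070 J.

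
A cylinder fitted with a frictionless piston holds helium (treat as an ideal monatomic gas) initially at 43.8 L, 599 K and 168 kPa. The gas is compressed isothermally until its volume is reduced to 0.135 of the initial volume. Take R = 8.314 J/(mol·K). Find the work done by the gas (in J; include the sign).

-14700 J

n = P₁V₁/(RT₁) = 168×43.8/(8.314×599) = 1.48 mol.
Isothermal: T stays 599 K; PV = const ⇒ V₂ = 5.91 L, P₂ = 1240 kPa.
W = nRT ln(V₂/V₁) = 1.48×8.314×599×ln(0.135) = -14700 J.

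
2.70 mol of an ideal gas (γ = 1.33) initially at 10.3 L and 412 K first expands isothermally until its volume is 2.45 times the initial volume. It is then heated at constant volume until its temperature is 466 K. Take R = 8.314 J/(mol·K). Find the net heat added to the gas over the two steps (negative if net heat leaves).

12000 J

P₁ = nRT₁/V₁ = 2.70×8.314×412/10.3 = 898 kPa.
Step 1 — Isothermal: T stays 412 K; PV = const ⇒ V₂ = 25.2 L, P₂ = 366 kPa.
ΔU = 0 (ideal gas, T constant).
W = nRT ln(V₂/V₁) = 2.70×8.314×412×ln(2.45) = 8290 J.
Q = ΔU + W = 8290 J.
State after step 1: P = 366 kPa, V = 25.2 L, T = 412 K.
Step 2 — Isochoric: V stays 25.2 L; P/T = const ⇒ T₂ = 466 K, P₂ = 415 kPa.
W = 0 (no volume change).
ΔU = nCvΔT = 2.70×25.2×(466−412) = 3670 J.
Q = ΔU = 3670 J.
Net over both steps: W = 8290 J, Q = 12000 J, ΔU = 3670 J.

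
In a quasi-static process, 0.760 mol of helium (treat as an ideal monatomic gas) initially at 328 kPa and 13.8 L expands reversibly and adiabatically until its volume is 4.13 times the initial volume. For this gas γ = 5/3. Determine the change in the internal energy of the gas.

T₁ = P₁V₁/(nR) = 328×13.8/(0.760×8.314) = 716 K.
Adiabatic: TV^(γ−1) = const ⇒ T₂ = 716×(0.242)^0.667 = 278 K; PV^γ = const ⇒ P₂ = 30.9 kPa.
For an ideal gas ΔU = nCvΔT with Cv = (3/2)R = 12.5 J/(mol·K).
ΔU = 0.760×12.5×(278−716) = -4150 J.

-4150 J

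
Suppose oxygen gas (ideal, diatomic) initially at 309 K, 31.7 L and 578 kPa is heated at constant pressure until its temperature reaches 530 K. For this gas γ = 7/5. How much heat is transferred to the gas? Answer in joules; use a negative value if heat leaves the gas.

n = P₁V₁/(RT₁) = 578×31.7/(8.314×309) = 7.13 mol.
Isobaric: P stays 578 kPa; V/T = const ⇒ T₂ = 530 K, V₂ = 54.4 L.
W = PΔV = 578×(54.4−31.7) kPa·L = 13100 J.
ΔU = nCvΔT = 7.13×20.8×(530−309) = 32800 J.
Q = ΔU + W = nCpΔT = 45900 J.

45900 J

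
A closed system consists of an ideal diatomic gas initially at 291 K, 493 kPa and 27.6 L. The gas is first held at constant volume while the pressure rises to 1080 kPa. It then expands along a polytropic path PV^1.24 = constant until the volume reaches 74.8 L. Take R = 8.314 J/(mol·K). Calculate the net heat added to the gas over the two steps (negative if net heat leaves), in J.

n = P₁V₁/(RT₁) = 493×27.6/(8.314×291) = 5.62 mol.
Step 1 — Isochoric: V stays 27.6 L; P/T = const ⇒ T₂ = 637 K, P₂ = 1080 kPa.
W = 0 (no volume change).
ΔU = nCvΔT = 5.62×20.8×(637−291) = 40500 J.
Q = ΔU = 40500 J.
State after step 1: P = 1080 kPa, V = 27.6 L, T = 637 K.
Step 2 — Polytropic n=1.24: T₂ = T₁(V₁/V₂)^(n−1) = 637×(0.369)^0.24 = 502 K; P₂ = P₁(V₁/V₂)^n = 314 kPa.
W = (P₁V₁−P₂V₂)/(n−1) = (1080×27.6−314×74.8)/0.24 = 26400 J.
ΔU = nCvΔT = 5.62×20.8×(502−637) = -15900 J.
Q = ΔU + W = 10600 J.
Net over both steps: W = 26400 J, Q = 51100 J, ΔU = 24600 J.

51100 J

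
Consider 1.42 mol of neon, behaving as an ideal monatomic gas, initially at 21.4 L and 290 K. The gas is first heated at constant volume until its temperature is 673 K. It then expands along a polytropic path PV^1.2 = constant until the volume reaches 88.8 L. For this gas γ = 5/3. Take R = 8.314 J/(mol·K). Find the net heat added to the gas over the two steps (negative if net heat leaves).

13700 J

P₁ = nRT₁/V₁ = 1.42×8.314×290/21.4 = 160 kPa.
Step 1 — Isochoric: V stays 21.4 L; P/T = const ⇒ T₂ = 673 K, P₂ = 371 kPa.
W = 0 (no volume change).
ΔU = nCvΔT = 1.42×12.5×(673−290) = 6780 J.
Q = ΔU = 6780 J.
State after step 1: P = 371 kPa, V = 21.4 L, T = 673 K.
Step 2 — Polytropic n=1.2: T₂ = T₁(V₁/V₂)^(n−1) = 673×(0.241)^0.20 = 506 K; P₂ = P₁(V₁/V₂)^n = 67.3 kPa.
W = (P₁V₁−P₂V₂)/(n−1) = (371×21.4−67.3×88.8)/0.20 = 9840 J.
ΔU = nCvΔT = 1.42×12.5×(506−673) = -2950 J.
Q = ΔU + W = 6890 J.
Net over both steps: W = 9840 J, Q = 13700 J, ΔU = 3830 J.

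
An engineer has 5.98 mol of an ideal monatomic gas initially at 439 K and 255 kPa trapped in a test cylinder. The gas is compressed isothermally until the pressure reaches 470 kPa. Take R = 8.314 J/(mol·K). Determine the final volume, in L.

46.4 L

V₁ = nRT₁/P₁ = 5.98×8.314×439/255 = 85.6 L.
Isothermal: T stays 439 K; PV = const ⇒ V₂ = 46.4 L, P₂ = 470 kPa.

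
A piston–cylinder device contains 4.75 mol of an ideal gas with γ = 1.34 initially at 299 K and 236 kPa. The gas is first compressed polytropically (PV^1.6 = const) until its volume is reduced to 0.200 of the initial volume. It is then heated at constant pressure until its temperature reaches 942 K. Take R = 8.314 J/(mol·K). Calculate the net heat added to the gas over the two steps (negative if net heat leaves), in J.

48900 J

V₁ = nRT₁/P₁ = 4.75×8.314×299/236 = 50.0 L.
Step 1 — Polytropic n=1.6: T₂ = T₁(V₁/V₂)^(n−1) = 299×(5.00)^0.60 = 785 K; P₂ = P₁(V₁/V₂)^n = 3100 kPa.
W = (P₁V₁−P₂V₂)/(n−1) = (236×50.0−3100×10.0)/0.60 = -32000 J.
ΔU = nCvΔT = 4.75×24.5×(785−299) = 56500 J.
Q = ΔU + W = 24500 J.
State after step 1: P = 3100 kPa, V = 10.0 L, T = 785 K.
Step 2 — Isobaric: P stays 3100 kPa; V/T = const ⇒ T₂ = 942 K, V₂ = 12.0 L.
W = PΔV = 3100×(12.0−10.0) kPa·L = 6190 J.
ΔU = nCvΔT = 4.75×24.5×(942−785) = 18200 J.
Q = ΔU + W = nCpΔT = 24400 J.
Net over both steps: W = -25800 J, Q = 48900 J, ΔU = 74700 J.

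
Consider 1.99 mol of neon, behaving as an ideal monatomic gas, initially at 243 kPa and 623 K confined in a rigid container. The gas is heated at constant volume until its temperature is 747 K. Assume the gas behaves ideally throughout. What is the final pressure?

291 kPa

V₁ = nRT₁/P₁ = 1.99×8.314×623/243 = 42.4 L.
Isochoric: V stays 42.4 L; P/T = const ⇒ T₂ = 747 K, P₂ = 291 kPa.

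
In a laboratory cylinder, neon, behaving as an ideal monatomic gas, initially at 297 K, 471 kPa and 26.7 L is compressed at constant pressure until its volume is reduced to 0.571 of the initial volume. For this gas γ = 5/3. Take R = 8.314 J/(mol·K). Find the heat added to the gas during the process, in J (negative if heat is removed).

-13500 J

n = P₁V₁/(RT₁) = 471×26.7/(8.314×297) = 5.09 mol.
Isobaric: P stays 471 kPa; V/T = const ⇒ T₂ = 170 K, V₂ = 15.2 L.
W = PΔV = 471×(15.2−26.7) kPa·L = -5390 J.
ΔU = nCvΔT = 5.09×12.5×(170−297) = -8090 J.
Q = ΔU + W = nCpΔT = -13500 J.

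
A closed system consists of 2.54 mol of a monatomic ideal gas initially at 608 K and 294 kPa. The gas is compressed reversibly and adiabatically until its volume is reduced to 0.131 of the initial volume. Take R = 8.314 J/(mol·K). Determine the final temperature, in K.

2360 K

V₁ = nRT₁/P₁ = 2.54×8.314×608/294 = 43.7 L.
Adiabatic: TV^(γ−1) = const ⇒ T₂ = 608×(7.63)^0.667 = 2360 K; PV^γ = const ⇒ P₂ = 8700 kPa.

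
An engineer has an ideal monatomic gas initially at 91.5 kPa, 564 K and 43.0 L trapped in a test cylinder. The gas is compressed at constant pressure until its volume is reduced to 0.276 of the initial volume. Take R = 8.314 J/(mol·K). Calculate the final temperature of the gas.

Isobaric: P stays 91.5 kPa; V/T = const ⇒ T₂ = 156 K, V₂ = 11.9 L.

156 K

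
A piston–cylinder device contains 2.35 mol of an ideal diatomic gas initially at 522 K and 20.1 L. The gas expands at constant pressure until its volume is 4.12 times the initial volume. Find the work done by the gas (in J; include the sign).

31800 J

P₁ = nRT₁/V₁ = 2.35×8.314×522/20.1 = 507 kPa.
Isobaric: P stays 507 kPa; V/T = const ⇒ T₂ = 2150 K, V₂ = 82.8 L.
W = PΔV = 507×(82.8−20.1) kPa·L = 31800 J.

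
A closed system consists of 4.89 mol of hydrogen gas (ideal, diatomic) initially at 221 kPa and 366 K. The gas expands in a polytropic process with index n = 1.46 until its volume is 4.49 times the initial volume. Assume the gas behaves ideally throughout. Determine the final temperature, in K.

183 K

V₁ = nRT₁/P₁ = 4.89×8.314×366/221 = 67.3 L.
Polytropic n=1.46: T₂ = T₁(V₁/V₂)^(n−1) = 366×(0.223)^0.46 = 183 K; P₂ = P₁(V₁/V₂)^n = 24.7 kPa.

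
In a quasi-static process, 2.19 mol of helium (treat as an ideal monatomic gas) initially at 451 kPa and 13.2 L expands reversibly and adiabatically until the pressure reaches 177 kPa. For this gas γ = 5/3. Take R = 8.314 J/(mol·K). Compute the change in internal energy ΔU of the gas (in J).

T₁ = P₁V₁/(nR) = 451×13.2/(2.19×8.314) = 327 K.
Adiabatic: T₂/T₁ = (P₂/P₁)^((γ−1)/γ) ⇒ T₂ = 327×(0.392)^0.400 = 225 K; V₂ = 23.1 L.
For an ideal gas ΔU = nCvΔT with Cv = (3/2)R = 12.5 J/(mol·K).
ΔU = 2.19×12.5×(225−327) = -2790 J.

-2790 J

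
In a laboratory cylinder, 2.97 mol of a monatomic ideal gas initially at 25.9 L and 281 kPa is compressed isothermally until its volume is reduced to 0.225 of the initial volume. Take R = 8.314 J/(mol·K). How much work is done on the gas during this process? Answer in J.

10900 J

T₁ = P₁V₁/(nR) = 281×25.9/(2.97×8.314) = 295 K.
Isothermal: T stays 295 K; PV = const ⇒ V₂ = 5.83 L, P₂ = 1250 kPa.
W = nRT ln(V₂/V₁) = 2.97×8.314×295×ln(0.225) = -10900 J.
Work done on the gas = −W_by = 10900 J.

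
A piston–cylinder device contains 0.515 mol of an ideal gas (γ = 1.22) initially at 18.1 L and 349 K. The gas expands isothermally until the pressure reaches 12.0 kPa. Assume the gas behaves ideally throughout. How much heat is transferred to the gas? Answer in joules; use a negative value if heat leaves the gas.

P₁ = nRT₁/V₁ = 0.515×8.314×349/18.1 = 82.6 kPa.
Isothermal: T stays 349 K; PV = const ⇒ V₂ = 125 L, P₂ = 12.0 kPa.
ΔU = 0 (ideal gas, T constant).
W = nRT ln(V₂/V₁) = 0.515×8.314×349×ln(6.88) = 2880 J.
Q = ΔU + W = 2880 J.

2880 J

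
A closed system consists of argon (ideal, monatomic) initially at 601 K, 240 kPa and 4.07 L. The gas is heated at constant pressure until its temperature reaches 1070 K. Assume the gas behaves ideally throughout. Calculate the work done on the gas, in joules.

n = P₁V₁/(RT₁) = 240×4.07/(8.314×601) = 0.195 mol.
Isobaric: P stays 240 kPa; V/T = const ⇒ T₂ = 1070 K, V₂ = 7.25 L.
W = PΔV = 240×(7.25−4.07) kPa·L = 762 J.
Work done on the gas = −W_by = -762 J.

-762 J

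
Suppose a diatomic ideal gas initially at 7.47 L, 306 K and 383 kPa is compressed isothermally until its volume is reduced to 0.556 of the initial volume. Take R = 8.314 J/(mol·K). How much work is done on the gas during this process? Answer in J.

1680 J

n = P₁V₁/(RT₁) = 383×7.47/(8.314×306) = 1.12 mol.
Isothermal: T stays 306 K; PV = const ⇒ V₂ = 4.15 L, P₂ = 689 kPa.
W = nRT ln(V₂/V₁) = 1.12×8.314×306×ln(0.556) = -1680 J.
Work done on the gas = −W_by = 1680 J.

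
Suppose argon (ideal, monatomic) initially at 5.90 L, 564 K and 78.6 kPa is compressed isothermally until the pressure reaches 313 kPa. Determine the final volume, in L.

1.48 L

Isothermal: T stays 564 K; PV = const ⇒ V₂ = 1.48 L, P₂ = 313 kPa.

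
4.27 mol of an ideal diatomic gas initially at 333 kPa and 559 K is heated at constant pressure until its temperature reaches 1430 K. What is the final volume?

V₁ = nRT₁/P₁ = 4.27×8.314×559/333 = 59.6 L.
Isobaric: P stays 333 kPa; V/T = const ⇒ T₂ = 1430 K, V₂ = 152 L.

152 L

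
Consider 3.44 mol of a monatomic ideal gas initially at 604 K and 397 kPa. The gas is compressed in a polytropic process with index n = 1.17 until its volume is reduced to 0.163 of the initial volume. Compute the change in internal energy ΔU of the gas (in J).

9360 J

V₁ = nRT₁/P₁ = 3.44×8.314×604/397 = 43.5 L.
Polytropic n=1.17: T₂ = T₁(V₁/V₂)^(n−1) = 604×(6.13)^0.17 = 822 K; P₂ = P₁(V₁/V₂)^n = 3320 kPa.
For an ideal gas ΔU = nCvΔT with Cv = (3/2)R = 12.5 J/(mol·K).
ΔU = 3.44×12.5×(822−604) = 9360 J.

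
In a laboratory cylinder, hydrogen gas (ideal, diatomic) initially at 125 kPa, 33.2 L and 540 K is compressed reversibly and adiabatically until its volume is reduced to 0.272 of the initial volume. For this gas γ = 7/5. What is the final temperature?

Adiabatic: TV^(γ−1) = const ⇒ T₂ = 540×(3.68)^0.400 = 909 K; PV^γ = const ⇒ P₂ = 774 kPa.

909 K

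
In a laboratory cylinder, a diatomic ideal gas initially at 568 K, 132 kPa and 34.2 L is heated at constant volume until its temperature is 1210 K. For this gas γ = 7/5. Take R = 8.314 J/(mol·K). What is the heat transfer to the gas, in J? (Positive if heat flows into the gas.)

12800 J

n = P₁V₁/(RT₁) = 132×34.2/(8.314×568) = 0.956 mol.
Isochoric: V stays 34.2 L; P/T = const ⇒ T₂ = 1210 K, P₂ = 281 kPa.
W = 0 (no volume change).
ΔU = nCvΔT = 0.956×20.8×(1210−568) = 12800 J.
Q = ΔU = 12800 J.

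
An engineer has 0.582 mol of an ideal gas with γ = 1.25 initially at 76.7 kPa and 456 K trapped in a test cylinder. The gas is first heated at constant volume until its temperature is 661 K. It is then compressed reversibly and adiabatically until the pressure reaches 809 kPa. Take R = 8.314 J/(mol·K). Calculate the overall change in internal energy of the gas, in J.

10200 J

V₁ = nRT₁/P₁ = 0.582×8.314×456/76.7 = 28.8 L.
Step 1 — Isochoric: V stays 28.8 L; P/T = const ⇒ T₂ = 661 K, P₂ = 111 kPa.
W = 0 (no volume change).
ΔU = nCvΔT = 0.582×33.3×(661−456) = 3970 J.
Q = ΔU = 3970 J.
State after step 1: P = 111 kPa, V = 28.8 L, T = 661 K.
Step 2 — Adiabatic: T₂/T₁ = (P₂/P₁)^((γ−1)/γ) ⇒ T₂ = 661×(7.28)^0.200 = 983 K; V₂ = 5.88 L.
ΔU = nCvΔT = 0.582×33.3×(983−661) = 6230 J.
Q = 0 for an adiabatic process, so W = −ΔU = -6230 J.
Net over both steps: W = -6230 J, Q = 3970 J, ΔU = 10200 J.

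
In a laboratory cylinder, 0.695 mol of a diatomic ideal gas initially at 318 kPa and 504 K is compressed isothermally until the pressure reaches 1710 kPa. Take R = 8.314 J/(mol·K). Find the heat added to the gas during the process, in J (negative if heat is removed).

V₁ = nRT₁/P₁ = 0.695×8.314×504/318 = 9.16 L.
Isothermal: T stays 504 K; PV = const ⇒ V₂ = 1.70 L, P₂ = 1710 kPa.
ΔU = 0 (ideal gas, T constant).
W = nRT ln(V₂/V₁) = 0.695×8.314×504×ln(0.186) = -4900 J.
Q = ΔU + W = -4900 J.

-4900 J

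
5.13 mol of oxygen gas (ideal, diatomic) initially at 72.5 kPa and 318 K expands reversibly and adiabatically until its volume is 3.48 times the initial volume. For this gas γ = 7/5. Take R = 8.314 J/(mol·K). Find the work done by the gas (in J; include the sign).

13300 J

V₁ = nRT₁/P₁ = 5.13×8.314×318/72.5 = 187 L.
Adiabatic: TV^(γ−1) = const ⇒ T₂ = 318×(0.287)^0.400 = 193 K; PV^γ = const ⇒ P₂ = 12.7 kPa.
ΔU = nCvΔT = 5.13×20.8×(193−318) = -13300 J.
Q = 0 for an adiabatic process, so W = −ΔU = 13300 J.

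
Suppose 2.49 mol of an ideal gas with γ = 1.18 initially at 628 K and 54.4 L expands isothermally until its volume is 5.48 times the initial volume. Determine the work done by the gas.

22100 J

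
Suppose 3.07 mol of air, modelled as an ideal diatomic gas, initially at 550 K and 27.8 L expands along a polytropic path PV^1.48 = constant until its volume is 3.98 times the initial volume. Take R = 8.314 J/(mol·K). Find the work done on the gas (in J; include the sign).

-14200 J

P₁ = nRT₁/V₁ = 3.07×8.314×550/27.8 = 505 kPa.
Polytropic n=1.48: T₂ = T₁(V₁/V₂)^(n−1) = 550×(0.251)^0.48 = 283 K; P₂ = P₁(V₁/V₂)^n = 65.4 kPa.
W = (P₁V₁−P₂V₂)/(n−1) = (505×27.8−65.4×111)/0.48 = 14200 J.
Work done on the gas = −W_by = -14200 J.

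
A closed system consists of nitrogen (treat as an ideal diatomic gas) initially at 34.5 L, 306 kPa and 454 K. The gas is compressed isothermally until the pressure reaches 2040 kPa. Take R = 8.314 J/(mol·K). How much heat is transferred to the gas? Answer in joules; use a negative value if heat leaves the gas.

-20000 J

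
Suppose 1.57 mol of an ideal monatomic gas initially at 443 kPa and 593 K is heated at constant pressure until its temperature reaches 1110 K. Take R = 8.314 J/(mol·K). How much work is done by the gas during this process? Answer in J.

6750 J

V₁ = nRT₁/P₁ = 1.57×8.314×593/443 = 17.5 L.
Isobaric: P stays 443 kPa; V/T = const ⇒ T₂ = 1110 K, V₂ = 32.7 L.
W = PΔV = 443×(32.7−17.5) kPa·L = 6750 J.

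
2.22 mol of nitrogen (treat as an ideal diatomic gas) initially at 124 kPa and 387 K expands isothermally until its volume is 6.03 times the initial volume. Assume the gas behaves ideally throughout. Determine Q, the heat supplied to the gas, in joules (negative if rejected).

V₁ = nRT₁/P₁ = 2.22×8.314×387/124 = 57.6 L.
Isothermal: T stays 387 K; PV = const ⇒ V₂ = 347 L, P₂ = 20.6 kPa.
ΔU = 0 (ideal gas, T constant).
W = nRT ln(V₂/V₁) = 2.22×8.314×387×ln(6.03) = 12800 J.
Q = ΔU + W = 12800 J.

12800 J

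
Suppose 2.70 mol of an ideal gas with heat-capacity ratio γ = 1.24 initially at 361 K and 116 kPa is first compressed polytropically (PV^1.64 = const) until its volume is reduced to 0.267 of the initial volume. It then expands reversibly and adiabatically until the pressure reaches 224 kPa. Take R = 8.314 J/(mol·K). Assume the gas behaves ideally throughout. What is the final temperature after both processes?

628 K

V₁ = nRT₁/P₁ = 2.70×8.314×361/116 = 69.9 L.
Step 1 — Polytropic n=1.64: T₂ = T₁(V₁/V₂)^(n−1) = 361×(3.75)^0.64 = 841 K; P₂ = P₁(V₁/V₂)^n = 1010 kPa.
W = (P₁V₁−P₂V₂)/(n−1) = (116×69.9−1010×18.7)/0.64 = -16800 J.
ΔU = nCvΔT = 2.70×34.6×(841−361) = 44800 J.
Q = ΔU + W = 28000 J.
State after step 1: P = 1010 kPa, V = 18.7 L, T = 841 K.
Step 2 — Adiabatic: T₂/T₁ = (P₂/P₁)^((γ−1)/γ) ⇒ T₂ = 841×(0.221)^0.194 = 628 K; V₂ = 62.9 L.
ΔU = nCvΔT = 2.70×34.6×(628−841) = -19900 J.
Q = 0 for an adiabatic process, so W = −ΔU = 19900 J.
Net over both steps: W = 3080 J, Q = 28000 J, ΔU = 25000 J.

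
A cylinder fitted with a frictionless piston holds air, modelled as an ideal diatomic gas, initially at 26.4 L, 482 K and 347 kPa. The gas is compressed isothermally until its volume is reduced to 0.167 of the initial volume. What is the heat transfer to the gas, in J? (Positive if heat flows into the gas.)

n = P₁V₁/(RT₁) = 347×26.4/(8.314×482) = 2.29 mol.
Isothermal: T stays 482 K; PV = const ⇒ V₂ = 4.41 L, P₂ = 2080 kPa.
ΔU = 0 (ideal gas, T constant).
W = nRT ln(V₂/V₁) = 2.29×8.314×482×ln(0.167) = -16400 J.
Q = ΔU + W = -16400 J.

-16400 J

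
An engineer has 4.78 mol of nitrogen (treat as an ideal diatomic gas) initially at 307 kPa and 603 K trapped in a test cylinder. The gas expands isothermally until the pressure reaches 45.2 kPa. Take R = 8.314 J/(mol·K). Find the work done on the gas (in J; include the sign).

V₁ = nRT₁/P₁ = 4.78×8.314×603/307 = 78.1 L.
Isothermal: T stays 603 K; PV = const ⇒ V₂ = 530 L, P₂ = 45.2 kPa.
W = nRT ln(V₂/V₁) = 4.78×8.314×603×ln(6.79) = 45900 J.
Work done on the gas = −W_by = -45900 J.

-45900 J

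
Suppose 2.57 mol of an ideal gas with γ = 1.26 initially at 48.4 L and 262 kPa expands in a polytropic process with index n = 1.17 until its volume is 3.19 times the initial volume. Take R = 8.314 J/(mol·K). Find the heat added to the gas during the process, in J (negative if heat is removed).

T₁ = P₁V₁/(nR) = 262×48.4/(2.57×8.314) = 593 K.
Polytropic n=1.17: T₂ = T₁(V₁/V₂)^(n−1) = 593×(0.313)^0.17 = 487 K; P₂ = P₁(V₁/V₂)^n = 67.4 kPa.
W = (P₁V₁−P₂V₂)/(n−1) = (262×48.4−67.4×154)/0.17 = 13400 J.
ΔU = nCvΔT = 2.57×32.0×(487−593) = -8730 J.
Q = ΔU + W = 4620 J.

4620 J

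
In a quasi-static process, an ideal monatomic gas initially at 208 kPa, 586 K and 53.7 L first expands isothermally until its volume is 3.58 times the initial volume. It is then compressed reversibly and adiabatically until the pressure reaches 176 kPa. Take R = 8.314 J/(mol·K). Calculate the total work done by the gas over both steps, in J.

n = P₁V₁/(RT₁) = 208×53.7/(8.314×586) = 2.29 mol.
Step 1 — Isothermal: T stays 586 K; PV = const ⇒ V₂ = 192 L, P₂ = 58.1 kPa.
ΔU = 0 (ideal gas, T constant).
W = nRT ln(V₂/V₁) = 2.29×8.314×586×ln(3.58) = 14200 J.
Q = ΔU + W = 14200 J.
State after step 1: P = 58.1 kPa, V = 192 L, T = 586 K.
Step 2 — Adiabatic: T₂/T₁ = (P₂/P₁)^((γ−1)/γ) ⇒ T₂ = 586×(3.03)^0.400 = 913 K; V₂ = 98.9 L.
ΔU = nCvΔT = 2.29×12.5×(913−586) = 9350 J.
Q = 0 for an adiabatic process, so W = −ΔU = -9350 J.
Net over both steps: W = 4900 J, Q = 14200 J, ΔU = 9350 J.

4900 J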